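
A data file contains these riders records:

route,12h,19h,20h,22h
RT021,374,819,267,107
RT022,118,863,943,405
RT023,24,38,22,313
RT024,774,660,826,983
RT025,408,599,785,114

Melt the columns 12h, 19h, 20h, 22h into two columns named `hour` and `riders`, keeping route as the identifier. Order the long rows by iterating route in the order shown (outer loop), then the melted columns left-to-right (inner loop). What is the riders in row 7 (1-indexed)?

943

20 rows total (5 × 4). Row 7: index ⌊(7-1)/4⌋ = 1 into route → RT022; (7-1) mod 4 = 2 into the melted columns → 20h.
So row 7 is (RT022, 20h, 943); riders = 943.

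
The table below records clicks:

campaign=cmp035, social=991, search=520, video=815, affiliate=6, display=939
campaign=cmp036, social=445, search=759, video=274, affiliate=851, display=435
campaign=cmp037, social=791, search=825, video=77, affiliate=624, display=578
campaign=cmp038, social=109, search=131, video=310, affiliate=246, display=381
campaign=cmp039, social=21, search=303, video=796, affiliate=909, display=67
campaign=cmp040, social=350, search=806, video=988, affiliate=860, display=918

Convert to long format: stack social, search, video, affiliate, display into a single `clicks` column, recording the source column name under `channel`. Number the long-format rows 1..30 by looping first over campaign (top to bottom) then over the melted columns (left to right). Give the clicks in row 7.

759

30 rows total (6 × 5). Row 7: index ⌊(7-1)/5⌋ = 1 into campaign → cmp036; (7-1) mod 5 = 1 into the melted columns → search.
So row 7 is (cmp036, search, 759); clicks = 759.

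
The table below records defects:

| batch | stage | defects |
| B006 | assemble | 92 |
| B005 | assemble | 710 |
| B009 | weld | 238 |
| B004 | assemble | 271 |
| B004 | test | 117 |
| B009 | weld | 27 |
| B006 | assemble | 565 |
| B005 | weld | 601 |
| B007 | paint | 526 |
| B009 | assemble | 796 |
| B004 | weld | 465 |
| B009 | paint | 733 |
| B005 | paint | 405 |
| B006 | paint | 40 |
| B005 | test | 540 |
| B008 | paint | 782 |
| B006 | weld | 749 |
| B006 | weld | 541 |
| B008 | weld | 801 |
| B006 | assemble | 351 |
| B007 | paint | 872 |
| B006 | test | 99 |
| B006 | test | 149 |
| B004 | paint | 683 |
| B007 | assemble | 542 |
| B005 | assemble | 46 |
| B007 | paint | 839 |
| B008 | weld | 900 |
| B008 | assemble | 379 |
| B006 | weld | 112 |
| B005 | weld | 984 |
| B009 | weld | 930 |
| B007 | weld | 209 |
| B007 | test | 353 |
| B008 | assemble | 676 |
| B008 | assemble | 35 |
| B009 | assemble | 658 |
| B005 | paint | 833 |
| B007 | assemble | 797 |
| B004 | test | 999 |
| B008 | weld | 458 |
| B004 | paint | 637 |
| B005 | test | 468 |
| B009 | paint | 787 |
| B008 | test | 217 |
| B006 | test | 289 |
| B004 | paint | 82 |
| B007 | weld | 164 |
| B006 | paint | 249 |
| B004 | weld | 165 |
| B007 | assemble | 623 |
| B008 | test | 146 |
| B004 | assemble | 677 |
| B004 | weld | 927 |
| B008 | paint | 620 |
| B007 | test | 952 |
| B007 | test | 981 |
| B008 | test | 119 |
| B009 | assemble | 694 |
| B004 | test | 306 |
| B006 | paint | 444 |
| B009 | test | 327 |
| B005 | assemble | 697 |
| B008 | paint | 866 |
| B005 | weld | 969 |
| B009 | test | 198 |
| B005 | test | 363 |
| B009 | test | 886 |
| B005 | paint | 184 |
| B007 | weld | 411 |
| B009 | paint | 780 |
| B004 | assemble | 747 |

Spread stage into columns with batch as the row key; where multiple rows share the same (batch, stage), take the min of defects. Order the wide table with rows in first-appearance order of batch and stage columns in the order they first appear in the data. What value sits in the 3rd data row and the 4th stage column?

733

With rows in first-appearance order of batch, row 3 is batch=B009. stage columns in first-appearance order: assemble, weld, test, paint; column 4 is paint.
Long rows with batch=B009, stage=paint: min(733, 787, 780) = 733.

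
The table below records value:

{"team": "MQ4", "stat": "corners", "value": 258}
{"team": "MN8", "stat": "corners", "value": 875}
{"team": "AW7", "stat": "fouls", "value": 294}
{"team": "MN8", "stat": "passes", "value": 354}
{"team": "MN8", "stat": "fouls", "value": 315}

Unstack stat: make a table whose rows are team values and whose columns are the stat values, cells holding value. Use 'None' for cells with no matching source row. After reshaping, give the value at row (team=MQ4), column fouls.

No long-format row has team=MQ4 and stat=fouls, so the cell is None.

None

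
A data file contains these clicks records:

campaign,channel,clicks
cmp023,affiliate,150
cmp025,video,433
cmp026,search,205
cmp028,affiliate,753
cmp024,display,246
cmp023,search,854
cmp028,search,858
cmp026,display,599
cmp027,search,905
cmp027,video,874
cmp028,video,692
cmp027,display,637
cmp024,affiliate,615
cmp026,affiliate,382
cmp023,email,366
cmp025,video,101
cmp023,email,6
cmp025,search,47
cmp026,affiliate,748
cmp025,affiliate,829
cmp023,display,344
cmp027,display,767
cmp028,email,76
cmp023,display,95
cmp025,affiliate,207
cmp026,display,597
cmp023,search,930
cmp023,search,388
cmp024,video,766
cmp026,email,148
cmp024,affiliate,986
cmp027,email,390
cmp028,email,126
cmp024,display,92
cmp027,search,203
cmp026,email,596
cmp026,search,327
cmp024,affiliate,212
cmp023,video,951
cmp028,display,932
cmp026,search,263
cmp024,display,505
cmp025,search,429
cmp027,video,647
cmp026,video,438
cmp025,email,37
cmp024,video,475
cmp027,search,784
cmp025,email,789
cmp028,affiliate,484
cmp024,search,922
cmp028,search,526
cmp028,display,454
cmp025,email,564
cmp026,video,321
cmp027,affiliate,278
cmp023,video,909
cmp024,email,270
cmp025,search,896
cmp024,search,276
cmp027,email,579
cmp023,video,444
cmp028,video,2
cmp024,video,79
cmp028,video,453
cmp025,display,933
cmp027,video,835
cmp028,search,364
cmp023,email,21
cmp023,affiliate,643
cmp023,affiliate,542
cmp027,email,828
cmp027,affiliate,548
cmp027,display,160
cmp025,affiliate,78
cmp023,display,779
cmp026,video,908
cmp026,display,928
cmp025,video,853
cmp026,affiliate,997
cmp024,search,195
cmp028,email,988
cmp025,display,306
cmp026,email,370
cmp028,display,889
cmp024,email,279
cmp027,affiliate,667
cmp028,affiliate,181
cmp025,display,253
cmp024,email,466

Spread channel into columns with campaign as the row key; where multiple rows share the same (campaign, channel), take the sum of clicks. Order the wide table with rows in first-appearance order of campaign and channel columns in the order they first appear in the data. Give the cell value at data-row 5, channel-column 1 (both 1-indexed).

With rows in first-appearance order of campaign, row 5 is campaign=cmp024. channel columns in first-appearance order: affiliate, video, search, display, email; column 1 is affiliate.
Long rows with campaign=cmp024, channel=affiliate: 615 + 986 + 212 = 1813.

1813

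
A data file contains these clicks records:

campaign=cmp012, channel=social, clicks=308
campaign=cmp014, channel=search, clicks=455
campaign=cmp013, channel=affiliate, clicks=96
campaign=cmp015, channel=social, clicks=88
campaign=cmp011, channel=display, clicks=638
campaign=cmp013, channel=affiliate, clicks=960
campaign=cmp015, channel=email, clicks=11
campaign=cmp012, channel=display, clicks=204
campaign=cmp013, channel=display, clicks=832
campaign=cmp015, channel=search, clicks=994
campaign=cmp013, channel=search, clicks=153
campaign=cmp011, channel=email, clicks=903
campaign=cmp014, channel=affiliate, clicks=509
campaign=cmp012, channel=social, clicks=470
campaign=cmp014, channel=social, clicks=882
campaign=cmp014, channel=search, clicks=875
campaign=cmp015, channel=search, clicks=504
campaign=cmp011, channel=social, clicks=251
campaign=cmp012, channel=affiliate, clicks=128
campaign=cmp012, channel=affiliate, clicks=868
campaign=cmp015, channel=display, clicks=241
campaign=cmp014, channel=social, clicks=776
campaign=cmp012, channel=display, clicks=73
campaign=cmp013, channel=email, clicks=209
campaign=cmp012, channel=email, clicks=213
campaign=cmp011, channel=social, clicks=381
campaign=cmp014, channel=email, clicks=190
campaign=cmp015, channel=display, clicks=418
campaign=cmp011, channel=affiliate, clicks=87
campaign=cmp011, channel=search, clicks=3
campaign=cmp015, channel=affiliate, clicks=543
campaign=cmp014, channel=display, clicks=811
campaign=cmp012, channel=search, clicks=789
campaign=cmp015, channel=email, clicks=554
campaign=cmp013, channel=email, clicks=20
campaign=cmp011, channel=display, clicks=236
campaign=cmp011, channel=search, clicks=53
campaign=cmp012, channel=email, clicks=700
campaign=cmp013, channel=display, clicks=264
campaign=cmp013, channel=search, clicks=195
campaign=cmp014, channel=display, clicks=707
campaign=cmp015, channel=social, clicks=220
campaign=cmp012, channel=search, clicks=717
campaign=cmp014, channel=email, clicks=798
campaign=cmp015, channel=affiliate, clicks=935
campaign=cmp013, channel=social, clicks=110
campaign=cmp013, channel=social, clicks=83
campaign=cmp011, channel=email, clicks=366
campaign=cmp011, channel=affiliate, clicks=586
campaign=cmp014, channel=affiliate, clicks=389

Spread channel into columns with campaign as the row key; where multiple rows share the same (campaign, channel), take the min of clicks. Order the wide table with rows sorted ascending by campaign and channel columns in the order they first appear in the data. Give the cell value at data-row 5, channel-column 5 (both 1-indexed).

With rows sorted ascending by campaign, row 5 is campaign=cmp015. channel columns in first-appearance order: social, search, affiliate, display, email; column 5 is email.
Long rows with campaign=cmp015, channel=email: min(11, 554) = 11.

11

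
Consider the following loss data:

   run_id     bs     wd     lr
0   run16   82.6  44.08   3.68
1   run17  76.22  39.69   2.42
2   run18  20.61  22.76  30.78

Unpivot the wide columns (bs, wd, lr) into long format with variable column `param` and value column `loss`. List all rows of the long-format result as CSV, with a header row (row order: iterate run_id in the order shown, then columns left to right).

Each (run_id, column) pair becomes one row: 3 × 3 = 9 rows.
For example, (run16, bs) → loss=82.6.

run_id,param,loss
run16,bs,82.6
run16,wd,44.08
run16,lr,3.68
run17,bs,76.22
run17,wd,39.69
run17,lr,2.42
run18,bs,20.61
run18,wd,22.76
run18,lr,30.78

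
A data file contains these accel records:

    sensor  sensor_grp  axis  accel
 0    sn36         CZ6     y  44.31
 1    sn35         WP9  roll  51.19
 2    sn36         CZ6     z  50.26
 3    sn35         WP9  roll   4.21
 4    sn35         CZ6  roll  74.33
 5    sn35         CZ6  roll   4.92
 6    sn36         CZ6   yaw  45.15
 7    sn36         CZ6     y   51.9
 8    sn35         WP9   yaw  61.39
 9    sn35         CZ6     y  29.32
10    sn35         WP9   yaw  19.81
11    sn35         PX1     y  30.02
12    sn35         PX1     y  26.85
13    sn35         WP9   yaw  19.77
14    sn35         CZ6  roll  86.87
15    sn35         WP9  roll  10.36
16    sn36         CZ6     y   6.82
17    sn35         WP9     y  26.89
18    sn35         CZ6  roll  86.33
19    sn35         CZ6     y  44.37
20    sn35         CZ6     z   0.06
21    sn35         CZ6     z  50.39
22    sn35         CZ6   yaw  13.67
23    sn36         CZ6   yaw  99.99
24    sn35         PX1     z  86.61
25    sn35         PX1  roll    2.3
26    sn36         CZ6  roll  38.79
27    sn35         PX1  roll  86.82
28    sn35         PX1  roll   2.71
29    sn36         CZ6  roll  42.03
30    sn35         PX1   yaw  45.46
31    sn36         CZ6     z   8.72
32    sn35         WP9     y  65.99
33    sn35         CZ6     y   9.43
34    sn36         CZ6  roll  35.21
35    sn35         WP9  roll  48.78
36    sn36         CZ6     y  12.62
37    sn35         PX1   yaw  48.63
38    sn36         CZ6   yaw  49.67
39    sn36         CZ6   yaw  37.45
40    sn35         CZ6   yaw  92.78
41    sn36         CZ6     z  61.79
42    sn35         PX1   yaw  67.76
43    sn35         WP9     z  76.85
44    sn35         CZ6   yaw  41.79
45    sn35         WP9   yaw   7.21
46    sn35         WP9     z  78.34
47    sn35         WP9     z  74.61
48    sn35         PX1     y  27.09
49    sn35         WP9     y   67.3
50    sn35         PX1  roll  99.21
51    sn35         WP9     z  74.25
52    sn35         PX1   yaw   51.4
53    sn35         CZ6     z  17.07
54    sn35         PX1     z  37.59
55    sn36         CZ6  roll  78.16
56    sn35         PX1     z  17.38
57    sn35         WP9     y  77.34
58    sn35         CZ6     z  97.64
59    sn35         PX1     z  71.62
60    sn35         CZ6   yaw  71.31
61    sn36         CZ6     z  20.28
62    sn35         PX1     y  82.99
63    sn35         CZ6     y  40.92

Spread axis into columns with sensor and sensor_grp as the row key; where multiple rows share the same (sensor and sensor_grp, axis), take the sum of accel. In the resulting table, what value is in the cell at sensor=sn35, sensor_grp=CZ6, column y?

Rows with sensor=sn35, sensor_grp=CZ6 and axis=y: accel values are 29.32, 44.37, 9.43, 40.92.
29.32 + 44.37 + 9.43 + 40.92 = 124.04.

124.04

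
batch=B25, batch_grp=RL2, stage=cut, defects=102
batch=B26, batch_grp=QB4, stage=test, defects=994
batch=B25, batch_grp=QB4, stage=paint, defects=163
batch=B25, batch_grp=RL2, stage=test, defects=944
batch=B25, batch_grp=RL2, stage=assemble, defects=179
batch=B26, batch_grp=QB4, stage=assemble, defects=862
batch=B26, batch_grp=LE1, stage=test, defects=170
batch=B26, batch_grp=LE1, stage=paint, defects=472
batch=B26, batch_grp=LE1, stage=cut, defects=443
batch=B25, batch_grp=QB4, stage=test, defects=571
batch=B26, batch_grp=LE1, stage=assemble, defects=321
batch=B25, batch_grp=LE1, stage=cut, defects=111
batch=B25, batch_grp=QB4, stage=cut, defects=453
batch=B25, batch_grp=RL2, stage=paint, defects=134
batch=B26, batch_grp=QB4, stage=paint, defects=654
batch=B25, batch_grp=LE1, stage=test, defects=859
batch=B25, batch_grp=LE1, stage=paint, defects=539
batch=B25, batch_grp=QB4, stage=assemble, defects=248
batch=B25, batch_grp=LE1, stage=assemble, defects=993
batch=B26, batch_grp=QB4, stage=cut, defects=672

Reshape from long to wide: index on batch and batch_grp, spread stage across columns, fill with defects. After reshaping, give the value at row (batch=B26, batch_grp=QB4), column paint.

654

Wide layout: rows indexed by batch and batch_grp, columns are the 4 distinct stage values (cut, test, paint, assemble).
Cell (batch=B26, batch_grp=QB4, stage=paint) draws from the long row where batch=B26, batch_grp=QB4 and stage=paint, which has defects=654.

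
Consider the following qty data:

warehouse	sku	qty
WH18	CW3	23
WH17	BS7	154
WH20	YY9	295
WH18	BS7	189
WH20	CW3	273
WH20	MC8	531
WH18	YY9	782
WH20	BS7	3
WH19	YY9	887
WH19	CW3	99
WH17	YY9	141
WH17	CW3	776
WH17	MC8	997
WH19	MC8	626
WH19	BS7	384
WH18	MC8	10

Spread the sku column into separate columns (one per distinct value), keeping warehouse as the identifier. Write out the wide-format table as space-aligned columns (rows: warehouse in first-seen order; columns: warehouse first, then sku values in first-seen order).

Columns: warehouse plus the 4 distinct sku values (CW3, BS7, YY9, MC8).
For example, row WH18 column CW3 takes qty=23 from the long row (WH18, CW3).

warehouse  CW3  BS7  YY9  MC8
WH18       23   189  782  10 
WH17       776  154  141  997
WH20       273  3    295  531
WH19       99   384  887  626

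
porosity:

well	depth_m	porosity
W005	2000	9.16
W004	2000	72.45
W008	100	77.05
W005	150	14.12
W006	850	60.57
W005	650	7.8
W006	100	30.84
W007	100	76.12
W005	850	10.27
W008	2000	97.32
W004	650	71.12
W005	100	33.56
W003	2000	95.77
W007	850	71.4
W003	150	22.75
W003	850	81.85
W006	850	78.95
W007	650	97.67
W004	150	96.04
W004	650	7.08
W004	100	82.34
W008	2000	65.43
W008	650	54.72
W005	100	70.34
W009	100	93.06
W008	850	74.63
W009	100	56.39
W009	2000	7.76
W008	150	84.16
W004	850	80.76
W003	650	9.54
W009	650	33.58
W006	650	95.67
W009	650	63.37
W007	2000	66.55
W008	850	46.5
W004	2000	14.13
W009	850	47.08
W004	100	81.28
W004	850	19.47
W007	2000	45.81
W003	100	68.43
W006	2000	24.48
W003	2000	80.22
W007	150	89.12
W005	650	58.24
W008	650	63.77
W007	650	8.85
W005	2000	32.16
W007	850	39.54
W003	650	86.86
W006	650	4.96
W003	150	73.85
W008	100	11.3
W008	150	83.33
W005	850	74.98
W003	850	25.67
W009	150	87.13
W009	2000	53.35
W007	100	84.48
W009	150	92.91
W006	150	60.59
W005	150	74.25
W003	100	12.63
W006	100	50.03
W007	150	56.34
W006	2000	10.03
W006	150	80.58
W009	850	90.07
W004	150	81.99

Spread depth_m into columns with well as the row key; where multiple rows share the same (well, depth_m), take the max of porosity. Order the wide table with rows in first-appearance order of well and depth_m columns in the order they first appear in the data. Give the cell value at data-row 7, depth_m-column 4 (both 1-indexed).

With rows in first-appearance order of well, row 7 is well=W009. depth_m columns in first-appearance order: 2000, 100, 150, 850, 650; column 4 is 850.
Long rows with well=W009, depth_m=850: max(47.08, 90.07) = 90.07.

90.07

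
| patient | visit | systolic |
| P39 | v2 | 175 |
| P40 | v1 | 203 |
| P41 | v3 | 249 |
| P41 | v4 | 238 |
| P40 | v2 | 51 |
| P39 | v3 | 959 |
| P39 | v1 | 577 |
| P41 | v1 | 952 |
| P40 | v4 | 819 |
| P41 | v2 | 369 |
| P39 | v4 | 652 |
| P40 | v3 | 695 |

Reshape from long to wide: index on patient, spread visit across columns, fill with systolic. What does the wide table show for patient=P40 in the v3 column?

Wide layout: rows indexed by patient, columns are the 4 distinct visit values (v2, v1, v3, v4).
Cell (patient=P40, visit=v3) draws from the long row where patient=P40 and visit=v3, which has systolic=695.

695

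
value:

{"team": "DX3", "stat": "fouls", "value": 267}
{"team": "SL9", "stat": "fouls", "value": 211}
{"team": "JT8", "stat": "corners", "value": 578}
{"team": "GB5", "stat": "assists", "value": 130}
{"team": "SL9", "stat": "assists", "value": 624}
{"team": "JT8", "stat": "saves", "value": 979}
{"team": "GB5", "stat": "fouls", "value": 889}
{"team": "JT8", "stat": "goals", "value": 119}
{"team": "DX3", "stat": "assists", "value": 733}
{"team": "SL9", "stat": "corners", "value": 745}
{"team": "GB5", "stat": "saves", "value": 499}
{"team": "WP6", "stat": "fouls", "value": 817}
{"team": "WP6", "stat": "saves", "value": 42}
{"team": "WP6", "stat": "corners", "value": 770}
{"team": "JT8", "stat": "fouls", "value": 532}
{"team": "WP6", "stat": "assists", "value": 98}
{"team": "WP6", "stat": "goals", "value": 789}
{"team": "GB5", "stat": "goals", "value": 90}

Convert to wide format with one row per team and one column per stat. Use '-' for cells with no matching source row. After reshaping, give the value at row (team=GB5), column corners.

No long-format row has team=GB5 and stat=corners, so the cell is -.

-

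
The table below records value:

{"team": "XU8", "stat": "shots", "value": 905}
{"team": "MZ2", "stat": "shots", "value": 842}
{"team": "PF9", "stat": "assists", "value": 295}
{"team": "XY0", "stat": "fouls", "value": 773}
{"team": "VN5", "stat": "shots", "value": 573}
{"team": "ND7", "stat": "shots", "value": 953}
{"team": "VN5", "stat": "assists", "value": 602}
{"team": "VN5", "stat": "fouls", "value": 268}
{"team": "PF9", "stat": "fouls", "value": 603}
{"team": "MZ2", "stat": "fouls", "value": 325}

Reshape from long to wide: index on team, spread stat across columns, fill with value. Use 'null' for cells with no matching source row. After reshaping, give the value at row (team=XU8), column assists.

No long-format row has team=XU8 and stat=assists, so the cell is null.

null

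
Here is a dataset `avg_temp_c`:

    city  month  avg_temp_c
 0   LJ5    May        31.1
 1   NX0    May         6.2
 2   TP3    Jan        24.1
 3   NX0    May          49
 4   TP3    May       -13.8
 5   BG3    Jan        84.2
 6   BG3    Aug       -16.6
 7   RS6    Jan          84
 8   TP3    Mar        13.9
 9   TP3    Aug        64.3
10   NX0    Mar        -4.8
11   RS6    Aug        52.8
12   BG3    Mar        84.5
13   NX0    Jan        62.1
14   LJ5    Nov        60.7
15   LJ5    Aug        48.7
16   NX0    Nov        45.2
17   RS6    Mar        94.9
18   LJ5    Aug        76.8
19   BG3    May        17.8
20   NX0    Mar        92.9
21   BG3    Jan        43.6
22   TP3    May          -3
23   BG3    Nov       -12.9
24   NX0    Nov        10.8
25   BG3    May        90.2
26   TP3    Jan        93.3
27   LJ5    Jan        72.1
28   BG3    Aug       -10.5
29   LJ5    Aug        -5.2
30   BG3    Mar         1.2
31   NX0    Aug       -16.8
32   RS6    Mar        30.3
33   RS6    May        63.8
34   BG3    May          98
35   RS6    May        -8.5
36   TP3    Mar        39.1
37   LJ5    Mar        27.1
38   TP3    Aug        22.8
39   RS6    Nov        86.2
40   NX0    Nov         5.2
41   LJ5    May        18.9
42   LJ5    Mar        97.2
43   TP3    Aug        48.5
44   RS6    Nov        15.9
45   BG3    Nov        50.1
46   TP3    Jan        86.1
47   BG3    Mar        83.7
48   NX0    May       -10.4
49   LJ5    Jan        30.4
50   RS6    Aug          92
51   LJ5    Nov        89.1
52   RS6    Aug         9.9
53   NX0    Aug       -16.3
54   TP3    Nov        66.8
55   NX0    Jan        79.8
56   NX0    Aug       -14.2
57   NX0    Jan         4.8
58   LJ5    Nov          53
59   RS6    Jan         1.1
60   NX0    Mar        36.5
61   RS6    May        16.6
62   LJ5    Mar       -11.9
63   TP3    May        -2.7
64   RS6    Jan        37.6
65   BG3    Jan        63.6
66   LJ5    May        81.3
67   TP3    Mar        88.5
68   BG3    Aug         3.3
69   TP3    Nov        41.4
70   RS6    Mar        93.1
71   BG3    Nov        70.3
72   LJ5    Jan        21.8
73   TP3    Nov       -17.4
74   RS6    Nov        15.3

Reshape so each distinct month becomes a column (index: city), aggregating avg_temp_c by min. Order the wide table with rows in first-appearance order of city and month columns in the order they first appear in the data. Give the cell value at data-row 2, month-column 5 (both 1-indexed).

With rows in first-appearance order of city, row 2 is city=NX0. month columns in first-appearance order: May, Jan, Aug, Mar, Nov; column 5 is Nov.
Long rows with city=NX0, month=Nov: min(45.2, 10.8, 5.2) = 5.2.

5.2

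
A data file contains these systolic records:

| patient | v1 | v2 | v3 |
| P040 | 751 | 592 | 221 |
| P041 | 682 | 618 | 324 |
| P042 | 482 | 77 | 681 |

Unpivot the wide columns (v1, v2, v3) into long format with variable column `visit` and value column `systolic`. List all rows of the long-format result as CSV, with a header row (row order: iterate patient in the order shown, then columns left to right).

patient,visit,systolic
P040,v1,751
P040,v2,592
P040,v3,221
P041,v1,682
P041,v2,618
P041,v3,324
P042,v1,482
P042,v2,77
P042,v3,681

Each (patient, column) pair becomes one row: 3 × 3 = 9 rows.
For example, (P040, v1) → systolic=751.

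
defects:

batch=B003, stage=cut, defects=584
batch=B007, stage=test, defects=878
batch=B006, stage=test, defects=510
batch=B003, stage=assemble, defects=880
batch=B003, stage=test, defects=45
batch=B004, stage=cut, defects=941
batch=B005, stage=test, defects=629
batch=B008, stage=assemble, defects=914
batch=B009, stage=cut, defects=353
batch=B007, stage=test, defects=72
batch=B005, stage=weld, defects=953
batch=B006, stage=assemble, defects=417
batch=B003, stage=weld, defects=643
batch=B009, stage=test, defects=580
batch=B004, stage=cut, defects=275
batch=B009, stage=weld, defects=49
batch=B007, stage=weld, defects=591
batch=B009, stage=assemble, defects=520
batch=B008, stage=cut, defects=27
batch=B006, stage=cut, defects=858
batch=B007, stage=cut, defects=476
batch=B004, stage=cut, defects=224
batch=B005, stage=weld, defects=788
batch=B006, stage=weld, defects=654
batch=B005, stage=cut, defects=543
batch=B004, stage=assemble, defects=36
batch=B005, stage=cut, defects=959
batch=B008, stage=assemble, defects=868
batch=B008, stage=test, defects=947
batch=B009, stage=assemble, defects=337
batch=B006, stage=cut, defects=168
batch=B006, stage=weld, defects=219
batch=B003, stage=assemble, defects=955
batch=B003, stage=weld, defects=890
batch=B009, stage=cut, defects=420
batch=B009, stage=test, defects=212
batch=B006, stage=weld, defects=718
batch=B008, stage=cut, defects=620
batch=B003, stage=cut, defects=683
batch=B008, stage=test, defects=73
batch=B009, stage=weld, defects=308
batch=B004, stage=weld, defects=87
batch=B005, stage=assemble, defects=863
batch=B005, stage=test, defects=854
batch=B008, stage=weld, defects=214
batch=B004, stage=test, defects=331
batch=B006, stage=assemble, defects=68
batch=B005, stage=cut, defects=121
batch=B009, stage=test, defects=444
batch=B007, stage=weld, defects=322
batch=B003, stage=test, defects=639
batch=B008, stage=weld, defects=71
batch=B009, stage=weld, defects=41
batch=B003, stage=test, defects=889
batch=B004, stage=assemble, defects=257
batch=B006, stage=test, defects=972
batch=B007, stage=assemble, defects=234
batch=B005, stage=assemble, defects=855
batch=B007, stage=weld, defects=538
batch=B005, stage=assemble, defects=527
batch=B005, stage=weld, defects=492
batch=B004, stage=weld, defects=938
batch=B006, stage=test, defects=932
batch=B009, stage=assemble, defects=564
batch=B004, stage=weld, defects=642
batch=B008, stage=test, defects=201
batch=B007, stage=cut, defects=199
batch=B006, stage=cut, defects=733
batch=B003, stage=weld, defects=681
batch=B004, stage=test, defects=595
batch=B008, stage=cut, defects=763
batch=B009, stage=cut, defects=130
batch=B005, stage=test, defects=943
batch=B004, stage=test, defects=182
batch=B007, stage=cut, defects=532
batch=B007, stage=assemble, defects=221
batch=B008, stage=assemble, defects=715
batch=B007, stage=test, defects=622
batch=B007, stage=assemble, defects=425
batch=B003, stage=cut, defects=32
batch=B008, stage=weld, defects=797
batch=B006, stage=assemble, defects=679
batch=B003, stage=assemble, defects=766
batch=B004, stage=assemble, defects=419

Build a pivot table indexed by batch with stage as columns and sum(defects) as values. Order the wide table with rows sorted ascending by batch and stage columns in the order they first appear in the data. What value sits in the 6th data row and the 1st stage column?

With rows sorted ascending by batch, row 6 is batch=B008. stage columns in first-appearance order: cut, test, assemble, weld; column 1 is cut.
Long rows with batch=B008, stage=cut: 27 + 620 + 763 = 1410.

1410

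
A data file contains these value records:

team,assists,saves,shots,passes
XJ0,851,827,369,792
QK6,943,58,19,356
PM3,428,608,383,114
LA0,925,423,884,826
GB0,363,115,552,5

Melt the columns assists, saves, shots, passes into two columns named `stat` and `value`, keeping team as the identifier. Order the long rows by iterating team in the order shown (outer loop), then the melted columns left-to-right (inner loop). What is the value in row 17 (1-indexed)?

363

20 rows total (5 × 4). Row 17: index ⌊(17-1)/4⌋ = 4 into team → GB0; (17-1) mod 4 = 0 into the melted columns → assists.
So row 17 is (GB0, assists, 363); value = 363.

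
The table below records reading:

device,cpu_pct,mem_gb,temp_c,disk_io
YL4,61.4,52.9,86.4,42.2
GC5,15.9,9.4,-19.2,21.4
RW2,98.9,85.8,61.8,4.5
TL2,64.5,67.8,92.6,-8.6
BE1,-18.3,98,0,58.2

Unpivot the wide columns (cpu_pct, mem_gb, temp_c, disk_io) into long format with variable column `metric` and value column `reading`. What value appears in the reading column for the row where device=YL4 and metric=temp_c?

86.4

Unpivoting turns each (device, wide-column) pair into one long row.
The wide cell at row YL4, column temp_c holds 86.4, so the long row (YL4, temp_c) has reading=86.4.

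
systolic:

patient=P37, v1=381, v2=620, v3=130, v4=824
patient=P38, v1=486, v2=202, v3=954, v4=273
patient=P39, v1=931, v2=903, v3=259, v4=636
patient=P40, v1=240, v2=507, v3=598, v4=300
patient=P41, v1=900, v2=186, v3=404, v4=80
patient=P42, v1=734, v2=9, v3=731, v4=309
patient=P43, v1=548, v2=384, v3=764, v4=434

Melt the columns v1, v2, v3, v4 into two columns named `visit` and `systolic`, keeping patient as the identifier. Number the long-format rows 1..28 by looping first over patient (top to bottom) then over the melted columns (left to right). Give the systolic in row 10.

903

28 rows total (7 × 4). Row 10: index ⌊(10-1)/4⌋ = 2 into patient → P39; (10-1) mod 4 = 1 into the melted columns → v2.
So row 10 is (P39, v2, 903); systolic = 903.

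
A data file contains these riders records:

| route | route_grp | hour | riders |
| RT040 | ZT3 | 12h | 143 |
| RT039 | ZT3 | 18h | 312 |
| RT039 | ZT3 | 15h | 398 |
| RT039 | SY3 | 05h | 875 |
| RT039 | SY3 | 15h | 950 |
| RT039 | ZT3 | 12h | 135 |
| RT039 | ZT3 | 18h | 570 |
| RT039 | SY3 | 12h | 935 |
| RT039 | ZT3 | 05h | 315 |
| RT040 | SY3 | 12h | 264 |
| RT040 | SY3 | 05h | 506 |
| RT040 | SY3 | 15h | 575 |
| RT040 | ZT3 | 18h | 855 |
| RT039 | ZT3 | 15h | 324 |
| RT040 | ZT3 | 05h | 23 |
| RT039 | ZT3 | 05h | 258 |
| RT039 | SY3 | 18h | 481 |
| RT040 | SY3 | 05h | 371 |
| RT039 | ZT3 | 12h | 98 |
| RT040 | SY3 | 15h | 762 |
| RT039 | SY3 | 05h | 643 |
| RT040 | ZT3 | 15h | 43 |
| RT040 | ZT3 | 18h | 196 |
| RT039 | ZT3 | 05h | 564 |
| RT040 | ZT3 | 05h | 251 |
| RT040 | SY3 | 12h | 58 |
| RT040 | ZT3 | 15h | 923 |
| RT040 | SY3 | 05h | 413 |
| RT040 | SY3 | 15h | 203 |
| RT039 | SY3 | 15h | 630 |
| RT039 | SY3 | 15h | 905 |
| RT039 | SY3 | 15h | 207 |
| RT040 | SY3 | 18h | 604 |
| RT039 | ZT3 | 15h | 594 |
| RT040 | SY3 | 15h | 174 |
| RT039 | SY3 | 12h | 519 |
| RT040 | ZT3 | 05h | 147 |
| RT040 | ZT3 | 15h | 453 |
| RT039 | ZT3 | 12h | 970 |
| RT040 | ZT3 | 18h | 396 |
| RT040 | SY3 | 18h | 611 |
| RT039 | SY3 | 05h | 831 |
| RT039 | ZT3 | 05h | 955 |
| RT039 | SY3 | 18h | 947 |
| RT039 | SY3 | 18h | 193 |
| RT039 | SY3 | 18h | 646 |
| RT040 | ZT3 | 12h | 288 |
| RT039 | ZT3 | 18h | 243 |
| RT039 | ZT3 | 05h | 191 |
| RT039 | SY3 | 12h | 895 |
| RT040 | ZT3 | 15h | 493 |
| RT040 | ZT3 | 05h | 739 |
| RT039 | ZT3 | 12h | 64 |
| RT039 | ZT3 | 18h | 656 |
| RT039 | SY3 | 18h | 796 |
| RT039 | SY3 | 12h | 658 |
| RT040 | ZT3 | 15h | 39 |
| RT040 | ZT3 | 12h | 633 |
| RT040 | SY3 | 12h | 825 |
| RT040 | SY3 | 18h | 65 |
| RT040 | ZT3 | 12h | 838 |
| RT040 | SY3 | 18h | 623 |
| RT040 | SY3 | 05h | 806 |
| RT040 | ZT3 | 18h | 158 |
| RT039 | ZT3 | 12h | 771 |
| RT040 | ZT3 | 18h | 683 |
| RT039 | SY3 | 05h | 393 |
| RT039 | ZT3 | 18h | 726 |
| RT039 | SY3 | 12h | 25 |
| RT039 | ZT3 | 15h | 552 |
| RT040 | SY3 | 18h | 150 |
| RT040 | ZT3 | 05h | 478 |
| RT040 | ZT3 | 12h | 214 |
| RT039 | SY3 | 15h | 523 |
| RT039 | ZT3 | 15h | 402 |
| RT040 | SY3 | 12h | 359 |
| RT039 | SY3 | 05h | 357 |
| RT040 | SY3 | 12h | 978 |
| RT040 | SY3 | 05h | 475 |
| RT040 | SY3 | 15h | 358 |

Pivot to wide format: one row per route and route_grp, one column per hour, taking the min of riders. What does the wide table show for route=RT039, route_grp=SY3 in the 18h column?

193

Rows with route=RT039, route_grp=SY3 and hour=18h: riders values are 481, 947, 193, 646, 796.
min(481, 947, 193, 646, 796) = 193.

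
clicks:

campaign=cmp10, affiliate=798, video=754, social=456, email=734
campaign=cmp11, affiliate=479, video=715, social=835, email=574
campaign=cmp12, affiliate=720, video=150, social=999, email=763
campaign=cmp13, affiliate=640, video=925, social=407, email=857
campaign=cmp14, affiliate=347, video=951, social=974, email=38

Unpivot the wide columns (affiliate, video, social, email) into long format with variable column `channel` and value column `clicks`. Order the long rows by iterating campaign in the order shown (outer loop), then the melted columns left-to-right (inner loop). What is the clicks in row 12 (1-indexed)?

763

20 rows total (5 × 4). Row 12: index ⌊(12-1)/4⌋ = 2 into campaign → cmp12; (12-1) mod 4 = 3 into the melted columns → email.
So row 12 is (cmp12, email, 763); clicks = 763.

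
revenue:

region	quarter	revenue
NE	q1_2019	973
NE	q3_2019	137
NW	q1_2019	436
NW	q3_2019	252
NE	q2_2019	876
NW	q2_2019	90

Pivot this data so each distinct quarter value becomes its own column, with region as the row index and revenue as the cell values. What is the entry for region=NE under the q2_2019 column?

876

Wide layout: rows indexed by region, columns are the 3 distinct quarter values (q1_2019, q3_2019, q2_2019).
Cell (region=NE, quarter=q2_2019) draws from the long row where region=NE and quarter=q2_2019, which has revenue=876.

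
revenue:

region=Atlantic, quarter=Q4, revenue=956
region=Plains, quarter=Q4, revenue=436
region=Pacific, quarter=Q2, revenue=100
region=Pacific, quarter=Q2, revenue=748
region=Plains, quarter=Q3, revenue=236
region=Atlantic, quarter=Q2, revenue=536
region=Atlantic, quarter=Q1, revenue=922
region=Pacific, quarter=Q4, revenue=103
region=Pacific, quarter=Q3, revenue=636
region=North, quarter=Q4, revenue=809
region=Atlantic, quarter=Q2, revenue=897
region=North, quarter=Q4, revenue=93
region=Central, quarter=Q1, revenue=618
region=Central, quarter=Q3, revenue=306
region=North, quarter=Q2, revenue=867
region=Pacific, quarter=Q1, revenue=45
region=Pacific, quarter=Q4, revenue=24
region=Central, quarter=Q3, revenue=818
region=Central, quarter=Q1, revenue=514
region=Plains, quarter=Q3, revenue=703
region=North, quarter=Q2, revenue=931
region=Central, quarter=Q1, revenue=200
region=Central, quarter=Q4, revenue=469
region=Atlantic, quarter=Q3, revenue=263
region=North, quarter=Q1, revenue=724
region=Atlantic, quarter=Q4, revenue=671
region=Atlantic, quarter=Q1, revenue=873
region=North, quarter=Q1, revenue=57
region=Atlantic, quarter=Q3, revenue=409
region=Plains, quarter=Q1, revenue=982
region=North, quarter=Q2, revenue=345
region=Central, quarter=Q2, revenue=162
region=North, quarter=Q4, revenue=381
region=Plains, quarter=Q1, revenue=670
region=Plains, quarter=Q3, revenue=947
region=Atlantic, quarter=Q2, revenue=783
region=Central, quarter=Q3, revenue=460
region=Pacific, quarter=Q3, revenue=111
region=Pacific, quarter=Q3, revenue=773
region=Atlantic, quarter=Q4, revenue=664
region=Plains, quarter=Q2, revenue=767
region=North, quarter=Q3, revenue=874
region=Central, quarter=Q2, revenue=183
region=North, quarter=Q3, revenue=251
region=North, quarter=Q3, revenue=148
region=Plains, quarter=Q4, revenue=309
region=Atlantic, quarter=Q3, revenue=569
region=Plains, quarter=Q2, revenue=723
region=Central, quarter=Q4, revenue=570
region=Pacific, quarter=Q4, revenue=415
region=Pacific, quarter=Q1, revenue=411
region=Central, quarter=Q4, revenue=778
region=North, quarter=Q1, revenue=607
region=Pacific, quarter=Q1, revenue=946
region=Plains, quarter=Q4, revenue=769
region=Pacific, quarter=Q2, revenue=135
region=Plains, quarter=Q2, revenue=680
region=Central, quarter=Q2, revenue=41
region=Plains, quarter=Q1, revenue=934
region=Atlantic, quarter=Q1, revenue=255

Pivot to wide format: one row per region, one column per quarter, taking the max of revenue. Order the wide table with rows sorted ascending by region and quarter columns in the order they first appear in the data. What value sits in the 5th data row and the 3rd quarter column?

947

With rows sorted ascending by region, row 5 is region=Plains. quarter columns in first-appearance order: Q4, Q2, Q3, Q1; column 3 is Q3.
Long rows with region=Plains, quarter=Q3: max(236, 703, 947) = 947.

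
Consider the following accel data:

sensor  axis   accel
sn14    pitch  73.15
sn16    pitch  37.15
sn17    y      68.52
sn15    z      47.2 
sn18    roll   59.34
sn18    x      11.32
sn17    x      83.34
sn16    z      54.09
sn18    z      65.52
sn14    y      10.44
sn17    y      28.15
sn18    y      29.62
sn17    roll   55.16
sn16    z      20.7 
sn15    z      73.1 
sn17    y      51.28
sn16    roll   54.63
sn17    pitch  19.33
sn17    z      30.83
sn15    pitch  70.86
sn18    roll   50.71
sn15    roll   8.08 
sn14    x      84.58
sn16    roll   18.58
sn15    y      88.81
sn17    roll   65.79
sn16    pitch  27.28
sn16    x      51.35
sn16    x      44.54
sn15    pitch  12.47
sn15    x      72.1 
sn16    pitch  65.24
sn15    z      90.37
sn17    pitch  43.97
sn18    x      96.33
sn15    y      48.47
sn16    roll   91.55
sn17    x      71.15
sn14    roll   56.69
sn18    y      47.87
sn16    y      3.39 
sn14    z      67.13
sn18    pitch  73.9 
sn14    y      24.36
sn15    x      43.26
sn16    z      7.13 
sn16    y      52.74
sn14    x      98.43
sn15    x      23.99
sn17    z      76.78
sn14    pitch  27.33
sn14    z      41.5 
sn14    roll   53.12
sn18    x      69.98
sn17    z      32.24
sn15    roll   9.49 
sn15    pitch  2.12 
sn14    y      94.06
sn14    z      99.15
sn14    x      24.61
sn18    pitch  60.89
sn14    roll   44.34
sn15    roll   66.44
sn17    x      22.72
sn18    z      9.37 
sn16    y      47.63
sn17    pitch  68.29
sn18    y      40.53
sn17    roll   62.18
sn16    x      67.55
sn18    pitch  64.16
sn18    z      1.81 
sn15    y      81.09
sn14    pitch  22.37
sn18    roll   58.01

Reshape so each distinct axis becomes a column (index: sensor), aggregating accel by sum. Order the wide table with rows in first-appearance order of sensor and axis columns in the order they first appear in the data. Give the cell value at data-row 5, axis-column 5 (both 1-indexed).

177.63

With rows in first-appearance order of sensor, row 5 is sensor=sn18. axis columns in first-appearance order: pitch, y, z, roll, x; column 5 is x.
Long rows with sensor=sn18, axis=x: 11.32 + 96.33 + 69.98 = 177.63.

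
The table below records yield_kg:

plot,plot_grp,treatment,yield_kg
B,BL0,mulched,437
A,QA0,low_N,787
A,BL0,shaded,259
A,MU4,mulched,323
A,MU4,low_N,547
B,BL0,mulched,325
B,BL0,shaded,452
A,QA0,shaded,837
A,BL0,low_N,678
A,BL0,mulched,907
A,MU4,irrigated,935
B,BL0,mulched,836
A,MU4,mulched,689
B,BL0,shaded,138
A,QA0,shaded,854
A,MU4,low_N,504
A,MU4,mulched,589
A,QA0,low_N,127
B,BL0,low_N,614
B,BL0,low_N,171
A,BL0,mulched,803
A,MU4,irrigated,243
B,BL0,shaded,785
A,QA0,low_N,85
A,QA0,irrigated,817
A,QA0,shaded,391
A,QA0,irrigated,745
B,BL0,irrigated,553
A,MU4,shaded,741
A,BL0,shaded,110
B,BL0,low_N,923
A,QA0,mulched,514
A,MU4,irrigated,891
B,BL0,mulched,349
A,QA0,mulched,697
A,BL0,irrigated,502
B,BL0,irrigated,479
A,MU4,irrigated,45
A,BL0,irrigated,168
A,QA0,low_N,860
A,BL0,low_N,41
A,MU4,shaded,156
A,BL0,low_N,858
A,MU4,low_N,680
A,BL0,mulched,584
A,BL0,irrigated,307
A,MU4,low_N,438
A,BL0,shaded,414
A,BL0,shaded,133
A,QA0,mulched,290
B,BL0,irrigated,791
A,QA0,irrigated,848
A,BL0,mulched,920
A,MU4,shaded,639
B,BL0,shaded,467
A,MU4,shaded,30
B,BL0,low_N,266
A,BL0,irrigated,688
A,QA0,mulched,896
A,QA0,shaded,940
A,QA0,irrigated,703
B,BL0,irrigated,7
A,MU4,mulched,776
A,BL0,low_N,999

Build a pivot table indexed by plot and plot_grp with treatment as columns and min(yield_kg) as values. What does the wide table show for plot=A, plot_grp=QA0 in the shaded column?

Rows with plot=A, plot_grp=QA0 and treatment=shaded: yield_kg values are 837, 854, 391, 940.
min(837, 854, 391, 940) = 391.

391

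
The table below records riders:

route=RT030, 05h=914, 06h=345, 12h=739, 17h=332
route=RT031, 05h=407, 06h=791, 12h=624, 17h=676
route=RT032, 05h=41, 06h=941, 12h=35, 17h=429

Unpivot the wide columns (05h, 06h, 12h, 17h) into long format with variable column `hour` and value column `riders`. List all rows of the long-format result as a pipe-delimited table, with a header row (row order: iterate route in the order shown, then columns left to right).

| route | hour | riders |
| RT030 | 05h | 914 |
| RT030 | 06h | 345 |
| RT030 | 12h | 739 |
| RT030 | 17h | 332 |
| RT031 | 05h | 407 |
| RT031 | 06h | 791 |
| RT031 | 12h | 624 |
| RT031 | 17h | 676 |
| RT032 | 05h | 41 |
| RT032 | 06h | 941 |
| RT032 | 12h | 35 |
| RT032 | 17h | 429 |

Each (route, column) pair becomes one row: 3 × 4 = 12 rows.
For example, (RT030, 05h) → riders=914.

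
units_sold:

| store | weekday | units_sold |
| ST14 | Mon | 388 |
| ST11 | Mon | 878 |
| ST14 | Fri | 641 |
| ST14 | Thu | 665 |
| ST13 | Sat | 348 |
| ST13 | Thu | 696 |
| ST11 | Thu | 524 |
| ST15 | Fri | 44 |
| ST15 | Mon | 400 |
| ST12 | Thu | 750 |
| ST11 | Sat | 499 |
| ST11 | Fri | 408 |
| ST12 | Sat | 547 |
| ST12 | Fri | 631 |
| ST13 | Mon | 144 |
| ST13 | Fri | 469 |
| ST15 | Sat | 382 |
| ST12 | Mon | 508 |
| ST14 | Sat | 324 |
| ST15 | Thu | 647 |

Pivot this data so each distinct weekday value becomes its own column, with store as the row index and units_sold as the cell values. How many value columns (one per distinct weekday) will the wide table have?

4 distinct weekday values: Sat, Mon, Thu, Fri.

4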